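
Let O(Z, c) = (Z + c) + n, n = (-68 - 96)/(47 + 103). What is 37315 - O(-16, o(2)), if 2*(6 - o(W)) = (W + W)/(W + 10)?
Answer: 1866313/50 ≈ 37326.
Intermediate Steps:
n = -82/75 (n = -164/150 = -164*1/150 = -82/75 ≈ -1.0933)
o(W) = 6 - W/(10 + W) (o(W) = 6 - (W + W)/(2*(W + 10)) = 6 - 2*W/(2*(10 + W)) = 6 - W/(10 + W))
O(Z, c) = -82/75 + Z + c (O(Z, c) = (Z + c) - 82/75 = -82/75 + Z + c)
37315 - O(-16, o(2)) = 37315 - (-82/75 - 16 + 5*(12 + 2)/(10 + 2)) = 37315 - (-82/75 - 16 + 5*14/12) = 37315 - (-82/75 - 16 + 5*(1/12)*14) = 37315 - (-82/75 - 16 + 35/6) = 37315 - 1*(-563/50) = 37315 + 563/50 = 1866313/50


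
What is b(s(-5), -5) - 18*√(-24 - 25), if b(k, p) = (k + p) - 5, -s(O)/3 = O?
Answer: 5 - 126*I ≈ 5.0 - 126.0*I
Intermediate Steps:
s(O) = -3*O
b(k, p) = -5 + k + p
b(s(-5), -5) - 18*√(-24 - 25) = (-5 - 3*(-5) - 5) - 18*√(-24 - 25) = (-5 + 15 - 5) - 126*I = 5 - 126*I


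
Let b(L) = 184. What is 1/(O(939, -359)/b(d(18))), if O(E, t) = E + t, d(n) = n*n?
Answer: 46/145 ≈ 0.31724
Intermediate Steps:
d(n) = n²
1/(O(939, -359)/b(d(18))) = 1/((939 - 359)/184) = 1/(580*(1/184)) = 1/(145/46) = 46/145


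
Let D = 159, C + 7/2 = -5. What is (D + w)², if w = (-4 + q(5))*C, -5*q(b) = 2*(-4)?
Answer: 804609/25 ≈ 32184.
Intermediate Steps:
C = -17/2 (C = -7/2 - 5 = -17/2 ≈ -8.5000)
q(b) = 8/5 (q(b) = -2*(-4)/5 = -⅕*(-8) = 8/5)
w = 102/5 (w = (-4 + 8/5)*(-17/2) = -12/5*(-17/2) = 102/5 ≈ 20.400)
(D + w)² = (159 + 102/5)² = (897/5)² = 804609/25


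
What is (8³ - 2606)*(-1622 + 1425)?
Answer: 412518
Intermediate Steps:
(8³ - 2606)*(-1622 + 1425) = (512 - 2606)*(-197) = -2094*(-197) = 412518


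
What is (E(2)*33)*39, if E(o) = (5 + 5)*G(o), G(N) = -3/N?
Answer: -19305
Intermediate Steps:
E(o) = -30/o (E(o) = (5 + 5)*(-3/o) = 10*(-3/o) = -30/o)
(E(2)*33)*39 = (-30/2*33)*39 = (-30*1/2*33)*39 = -15*33*39 = -495*39 = -19305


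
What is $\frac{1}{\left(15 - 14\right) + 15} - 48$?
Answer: $- \frac{767}{16} \approx -47.938$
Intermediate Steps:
$\frac{1}{\left(15 - 14\right) + 15} - 48 = \frac{1}{1 + 15} - 48 = \frac{1}{16} - 48 = - \frac{767}{16}$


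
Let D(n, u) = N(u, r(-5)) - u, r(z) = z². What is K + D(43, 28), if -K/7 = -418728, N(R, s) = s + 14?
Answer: 2931107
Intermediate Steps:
N(R, s) = 14 + s
D(n, u) = 39 - u (D(n, u) = (14 + (-5)²) - u = (14 + 25) - u = 39 - u)
K = 2931096 (K = -7*(-418728) = 2931096)
K + D(43, 28) = 2931096 + (39 - 1*28) = 2931096 + (39 - 28) = 2931096 + 11 = 2931107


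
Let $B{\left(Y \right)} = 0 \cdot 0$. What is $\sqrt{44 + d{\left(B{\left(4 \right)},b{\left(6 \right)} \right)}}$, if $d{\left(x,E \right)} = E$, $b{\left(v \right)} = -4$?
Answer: $2 \sqrt{10} \approx 6.3246$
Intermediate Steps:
$B{\left(Y \right)} = 0$
$\sqrt{44 + d{\left(B{\left(4 \right)},b{\left(6 \right)} \right)}} = \sqrt{44 - 4} = \sqrt{40} = 2 \sqrt{10}$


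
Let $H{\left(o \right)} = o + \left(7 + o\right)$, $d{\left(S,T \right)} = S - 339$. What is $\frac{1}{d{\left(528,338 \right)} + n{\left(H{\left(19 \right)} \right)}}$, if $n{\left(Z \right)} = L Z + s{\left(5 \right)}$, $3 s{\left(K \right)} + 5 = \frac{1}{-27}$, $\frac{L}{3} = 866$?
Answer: $\frac{81}{9484883} \approx 8.5399 \cdot 10^{-6}$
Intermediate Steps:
$L = 2598$ ($L = 3 \cdot 866 = 2598$)
$d{\left(S,T \right)} = -339 + S$
$s{\left(K \right)} = - \frac{136}{81}$ ($s{\left(K \right)} = - \frac{5}{3} + \frac{1}{3 \left(-27\right)} = - \frac{5}{3} + \frac{1}{3} \left(- \frac{1}{27}\right) = - \frac{5}{3} - \frac{1}{81} = - \frac{136}{81}$)
$H{\left(o \right)} = 7 + 2 o$
$n{\left(Z \right)} = - \frac{136}{81} + 2598 Z$ ($n{\left(Z \right)} = 2598 Z - \frac{136}{81} = - \frac{136}{81} + 2598 Z$)
$\frac{1}{d{\left(528,338 \right)} + n{\left(H{\left(19 \right)} \right)}} = \frac{1}{\left(-339 + 528\right) - \left(\frac{136}{81} - 2598 \left(7 + 2 \cdot 19\right)\right)} = \frac{1}{189 - \left(\frac{136}{81} - 2598 \left(7 + 38\right)\right)} = \frac{1}{189 + \left(- \frac{136}{81} + 2598 \cdot 45\right)} = \frac{1}{189 + \left(- \frac{136}{81} + 116910\right)} = \frac{1}{189 + \frac{9469574}{81}} = \frac{1}{\frac{9484883}{81}} = \frac{81}{9484883}$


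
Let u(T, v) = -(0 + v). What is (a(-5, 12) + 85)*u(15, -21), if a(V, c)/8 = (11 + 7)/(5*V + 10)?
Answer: 7917/5 ≈ 1583.4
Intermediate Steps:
u(T, v) = -v
a(V, c) = 144/(10 + 5*V) (a(V, c) = 8*((11 + 7)/(5*V + 10)) = 8*(18/(10 + 5*V)) = 144/(10 + 5*V))
(a(-5, 12) + 85)*u(15, -21) = (144/(5*(2 - 5)) + 85)*(-1*(-21)) = ((144/5)/(-3) + 85)*21 = ((144/5)*(-⅓) + 85)*21 = (-48/5 + 85)*21 = (377/5)*21 = 7917/5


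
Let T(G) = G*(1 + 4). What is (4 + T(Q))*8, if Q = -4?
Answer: -128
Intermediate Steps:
T(G) = 5*G (T(G) = G*5 = 5*G)
(4 + T(Q))*8 = (4 + 5*(-4))*8 = (4 - 20)*8 = -16*8 = -128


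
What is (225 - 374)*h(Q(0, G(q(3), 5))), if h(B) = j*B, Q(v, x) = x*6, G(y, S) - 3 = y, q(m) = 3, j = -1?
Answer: 5364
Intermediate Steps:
G(y, S) = 3 + y
Q(v, x) = 6*x
h(B) = -B
(225 - 374)*h(Q(0, G(q(3), 5))) = (225 - 374)*(-6*(3 + 3)) = -(-149)*6*6 = -(-149)*36 = -149*(-36) = 5364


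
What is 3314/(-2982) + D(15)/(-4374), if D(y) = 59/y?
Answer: -36267913/32608170 ≈ -1.1122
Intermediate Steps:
3314/(-2982) + D(15)/(-4374) = 3314/(-2982) + (59/15)/(-4374) = 3314*(-1/2982) + (59*(1/15))*(-1/4374) = -1657/1491 + (59/15)*(-1/4374) = -1657/1491 - 59/65610 = -36267913/32608170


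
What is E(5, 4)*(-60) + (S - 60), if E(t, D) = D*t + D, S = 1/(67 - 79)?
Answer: -18001/12 ≈ -1500.1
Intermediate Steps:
S = -1/12 (S = 1/(-12) = -1/12 ≈ -0.083333)
E(t, D) = D + D*t
E(5, 4)*(-60) + (S - 60) = (4*(1 + 5))*(-60) + (-1/12 - 60) = (4*6)*(-60) - 721/12 = 24*(-60) - 721/12 = -1440 - 721/12 = -18001/12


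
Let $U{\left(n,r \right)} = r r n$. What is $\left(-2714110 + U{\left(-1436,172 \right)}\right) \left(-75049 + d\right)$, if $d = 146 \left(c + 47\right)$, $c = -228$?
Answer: $4586338582650$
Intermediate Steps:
$d = -26426$ ($d = 146 \left(-228 + 47\right) = 146 \left(-181\right) = -26426$)
$U{\left(n,r \right)} = n r^{2}$ ($U{\left(n,r \right)} = r^{2} n = n r^{2}$)
$\left(-2714110 + U{\left(-1436,172 \right)}\right) \left(-75049 + d\right) = \left(-2714110 - 1436 \cdot 172^{2}\right) \left(-75049 - 26426\right) = \left(-2714110 - 42482624\right) \left(-101475\right) = \left(-45196734\right) \left(-101475\right) = 4586338582650$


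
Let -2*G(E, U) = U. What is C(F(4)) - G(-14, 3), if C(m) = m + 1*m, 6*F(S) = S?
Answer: 17/6 ≈ 2.8333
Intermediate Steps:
G(E, U) = -U/2
F(S) = S/6
C(m) = 2*m (C(m) = m + m = 2*m)
C(F(4)) - G(-14, 3) = 2*((1/6)*4) - (-1)*3/2 = 2*(2/3) - 1*(-3/2) = 4/3 + 3/2 = 17/6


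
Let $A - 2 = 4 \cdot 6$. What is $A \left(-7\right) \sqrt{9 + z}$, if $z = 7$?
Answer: $-728$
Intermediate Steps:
$A = 26$ ($A = 2 + 4 \cdot 6 = 2 + 24 = 26$)
$A \left(-7\right) \sqrt{9 + z} = 26 \left(-7\right) \sqrt{9 + 7} = - 182 \sqrt{16} = \left(-182\right) 4 = -728$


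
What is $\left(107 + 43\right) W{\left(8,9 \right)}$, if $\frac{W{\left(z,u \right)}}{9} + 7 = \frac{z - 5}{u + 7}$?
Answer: $- \frac{73575}{8} \approx -9196.9$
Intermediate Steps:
$W{\left(z,u \right)} = -63 + \frac{9 \left(-5 + z\right)}{7 + u}$ ($W{\left(z,u \right)} = -63 + 9 \frac{z - 5}{u + 7} = -63 + 9 \frac{-5 + z}{7 + u} = -63 + \frac{9 \left(-5 + z\right)}{7 + u}$)
$\left(107 + 43\right) W{\left(8,9 \right)} = \left(107 + 43\right) \frac{9 \left(-54 + 8 - 63\right)}{7 + 9} = 150 \frac{9 \left(-54 + 8 - 63\right)}{16} = 150 \cdot 9 \cdot \frac{1}{16} \left(-109\right) = 150 \left(- \frac{981}{16}\right) = - \frac{73575}{8}$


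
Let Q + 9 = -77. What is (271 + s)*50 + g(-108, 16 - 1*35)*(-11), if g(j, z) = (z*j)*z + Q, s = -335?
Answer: 426614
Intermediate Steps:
Q = -86 (Q = -9 - 77 = -86)
g(j, z) = -86 + j*z² (g(j, z) = (z*j)*z - 86 = (j*z)*z - 86 = j*z² - 86 = -86 + j*z²)
(271 + s)*50 + g(-108, 16 - 1*35)*(-11) = (271 - 335)*50 + (-86 - 108*(16 - 1*35)²)*(-11) = -64*50 + (-86 - 108*(16 - 35)²)*(-11) = -3200 + (-86 - 108*(-19)²)*(-11) = -3200 + (-86 - 108*361)*(-11) = -3200 + (-86 - 38988)*(-11) = -3200 - 39074*(-11) = -3200 + 429814 = 426614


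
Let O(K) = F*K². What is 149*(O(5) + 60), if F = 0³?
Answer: 8940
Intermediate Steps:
F = 0
O(K) = 0 (O(K) = 0*K² = 0)
149*(O(5) + 60) = 149*(0 + 60) = 149*60 = 8940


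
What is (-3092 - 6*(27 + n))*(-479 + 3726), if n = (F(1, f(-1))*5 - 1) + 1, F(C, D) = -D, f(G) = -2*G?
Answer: -10370918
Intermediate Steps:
n = -10 (n = (-(-2)*(-1)*5 - 1) + 1 = (-1*2*5 - 1) + 1 = (-2*5 - 1) + 1 = (-10 - 1) + 1 = -11 + 1 = -10)
(-3092 - 6*(27 + n))*(-479 + 3726) = (-3092 - 6*(27 - 10))*(-479 + 3726) = (-3092 - 6*17)*3247 = (-3092 - 102)*3247 = -3194*3247 = -10370918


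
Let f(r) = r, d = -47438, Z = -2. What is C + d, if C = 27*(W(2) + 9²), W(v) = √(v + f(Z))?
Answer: -45251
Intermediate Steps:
W(v) = √(-2 + v) (W(v) = √(v - 2) = √(-2 + v))
C = 2187 (C = 27*(√(-2 + 2) + 9²) = 27*(√0 + 81) = 27*(0 + 81) = 27*81 = 2187)
C + d = 2187 - 47438 = -45251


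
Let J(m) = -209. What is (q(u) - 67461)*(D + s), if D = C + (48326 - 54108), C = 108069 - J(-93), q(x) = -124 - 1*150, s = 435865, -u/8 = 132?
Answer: -36465882335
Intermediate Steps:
u = -1056 (u = -8*132 = -1056)
q(x) = -274 (q(x) = -124 - 150 = -274)
C = 108278 (C = 108069 - 1*(-209) = 108069 + 209 = 108278)
D = 102496 (D = 108278 + (48326 - 54108) = 108278 - 5782 = 102496)
(q(u) - 67461)*(D + s) = (-274 - 67461)*(102496 + 435865) = -67735*538361 = -36465882335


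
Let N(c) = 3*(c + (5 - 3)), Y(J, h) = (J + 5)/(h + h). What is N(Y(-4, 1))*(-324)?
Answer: -2430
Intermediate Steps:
Y(J, h) = (5 + J)/(2*h) (Y(J, h) = (5 + J)/((2*h)) = (5 + J)*(1/(2*h)) = (5 + J)/(2*h))
N(c) = 6 + 3*c (N(c) = 3*(c + 2) = 3*(2 + c) = 6 + 3*c)
N(Y(-4, 1))*(-324) = (6 + 3*((½)*(5 - 4)/1))*(-324) = (6 + 3*((½)*1*1))*(-324) = (6 + 3*(½))*(-324) = (6 + 3/2)*(-324) = (15/2)*(-324) = -2430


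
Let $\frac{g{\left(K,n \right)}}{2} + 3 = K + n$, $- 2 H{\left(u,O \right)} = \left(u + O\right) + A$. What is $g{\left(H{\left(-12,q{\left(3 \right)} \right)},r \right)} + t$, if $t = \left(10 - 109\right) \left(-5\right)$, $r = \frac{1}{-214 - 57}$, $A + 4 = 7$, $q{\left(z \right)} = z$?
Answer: $\frac{134143}{271} \approx 494.99$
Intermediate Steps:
$A = 3$ ($A = -4 + 7 = 3$)
$H{\left(u,O \right)} = - \frac{3}{2} - \frac{O}{2} - \frac{u}{2}$ ($H{\left(u,O \right)} = - \frac{\left(u + O\right) + 3}{2} = - \frac{\left(O + u\right) + 3}{2} = - \frac{3 + O + u}{2} = - \frac{3}{2} - \frac{O}{2} - \frac{u}{2}$)
$r = - \frac{1}{271}$ ($r = \frac{1}{-271} = - \frac{1}{271} \approx -0.00369$)
$t = 495$ ($t = \left(-99\right) \left(-5\right) = 495$)
$g{\left(K,n \right)} = -6 + 2 K + 2 n$ ($g{\left(K,n \right)} = -6 + 2 \left(K + n\right) = -6 + \left(2 K + 2 n\right) = -6 + 2 K + 2 n$)
$g{\left(H{\left(-12,q{\left(3 \right)} \right)},r \right)} + t = \left(-6 + 2 \left(- \frac{3}{2} - \frac{3}{2} - -6\right) + 2 \left(- \frac{1}{271}\right)\right) + 495 = \left(-6 + 2 \left(- \frac{3}{2} - \frac{3}{2} + 6\right) - \frac{2}{271}\right) + 495 = \left(-6 + 2 \cdot 3 - \frac{2}{271}\right) + 495 = \left(-6 + 6 - \frac{2}{271}\right) + 495 = - \frac{2}{271} + 495 = \frac{134143}{271}$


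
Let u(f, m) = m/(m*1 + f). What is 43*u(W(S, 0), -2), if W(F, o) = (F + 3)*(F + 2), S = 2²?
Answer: -43/20 ≈ -2.1500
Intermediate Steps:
S = 4
W(F, o) = (2 + F)*(3 + F) (W(F, o) = (3 + F)*(2 + F) = (2 + F)*(3 + F))
u(f, m) = m/(f + m) (u(f, m) = m/(m + f) = m/(f + m))
43*u(W(S, 0), -2) = 43*(-2/((6 + 4² + 5*4) - 2)) = 43*(-2/((6 + 16 + 20) - 2)) = 43*(-2/(42 - 2)) = 43*(-2/40) = 43*(-2*1/40) = 43*(-1/20) = -43/20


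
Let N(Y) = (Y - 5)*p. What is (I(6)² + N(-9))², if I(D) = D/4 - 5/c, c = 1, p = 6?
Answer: 82369/16 ≈ 5148.1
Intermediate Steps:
N(Y) = -30 + 6*Y (N(Y) = (Y - 5)*6 = (-5 + Y)*6 = -30 + 6*Y)
I(D) = -5 + D/4 (I(D) = D/4 - 5/1 = D*(¼) - 5*1 = D/4 - 5 = -5 + D/4)
(I(6)² + N(-9))² = ((-5 + (¼)*6)² + (-30 + 6*(-9)))² = ((-5 + 3/2)² + (-30 - 54))² = ((-7/2)² - 84)² = (49/4 - 84)² = (-287/4)² = 82369/16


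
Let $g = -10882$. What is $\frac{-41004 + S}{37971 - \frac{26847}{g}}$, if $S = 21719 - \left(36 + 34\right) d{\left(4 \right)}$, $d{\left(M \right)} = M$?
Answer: $- \frac{2339630}{4540959} \approx -0.51523$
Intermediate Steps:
$S = 21439$ ($S = 21719 - \left(36 + 34\right) 4 = 21719 - 70 \cdot 4 = 21719 - 280 = 21439$)
$\frac{-41004 + S}{37971 - \frac{26847}{g}} = \frac{-41004 + 21439}{37971 - \frac{26847}{-10882}} = - \frac{19565}{37971 - - \frac{26847}{10882}} = - \frac{19565}{37971 + \frac{26847}{10882}} = - \frac{19565}{\frac{413227269}{10882}} = \left(-19565\right) \frac{10882}{413227269} = - \frac{2339630}{4540959}$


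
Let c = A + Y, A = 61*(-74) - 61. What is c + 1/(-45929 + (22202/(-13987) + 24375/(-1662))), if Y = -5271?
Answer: -3505377728904548/356020487625 ≈ -9846.0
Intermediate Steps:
A = -4575 (A = -4514 - 61 = -4575)
c = -9846 (c = -4575 - 5271 = -9846)
c + 1/(-45929 + (22202/(-13987) + 24375/(-1662))) = -9846 + 1/(-45929 + (22202/(-13987) + 24375/(-1662))) = -9846 + 1/(-45929 + (22202*(-1/13987) + 24375*(-1/1662))) = -9846 + 1/(-45929 + (-22202/13987 - 8125/554)) = -9846 + 1/(-45929 - 125944283/7748798) = -9846 + 1/(-356020487625/7748798) = -9846 - 7748798/356020487625 = -3505377728904548/356020487625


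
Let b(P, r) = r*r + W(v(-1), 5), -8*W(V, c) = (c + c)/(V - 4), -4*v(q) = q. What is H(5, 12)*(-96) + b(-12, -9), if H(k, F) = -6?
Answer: 1972/3 ≈ 657.33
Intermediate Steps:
v(q) = -q/4
W(V, c) = -c/(4*(-4 + V)) (W(V, c) = -(c + c)/(8*(V - 4)) = -2*c/(8*(-4 + V)) = -c/(4*(-4 + V)))
b(P, r) = ⅓ + r² (b(P, r) = r*r - 1*5/(-16 + 4*(-¼*(-1))) = r² - 1*5/(-16 + 4*(¼)) = r² - 1*5/(-16 + 1) = r² - 1*5/(-15) = r² - 1*5*(-1/15) = r² + ⅓ = ⅓ + r²)
H(5, 12)*(-96) + b(-12, -9) = -6*(-96) + (⅓ + (-9)²) = 576 + (⅓ + 81) = 576 + 244/3 = 1972/3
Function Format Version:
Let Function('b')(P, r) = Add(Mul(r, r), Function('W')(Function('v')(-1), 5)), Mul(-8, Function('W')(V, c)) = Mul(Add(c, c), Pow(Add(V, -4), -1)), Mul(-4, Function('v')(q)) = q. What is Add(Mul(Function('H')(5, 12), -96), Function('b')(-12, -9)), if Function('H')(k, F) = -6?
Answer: Rational(1972, 3) ≈ 657.33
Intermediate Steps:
Function('v')(q) = Mul(Rational(-1, 4), q)
Function('W')(V, c) = Mul(Rational(-1, 4), c, Pow(Add(-4, V), -1)) (Function('W')(V, c) = Mul(Rational(-1, 8), Mul(Add(c, c), Pow(Add(V, -4), -1))) = Mul(Rational(-1, 8), Mul(Mul(2, c), Pow(Add(-4, V), -1))) = Mul(Rational(-1, 8), Mul(2, c, Pow(Add(-4, V), -1))) = Mul(Rational(-1, 4), c, Pow(Add(-4, V), -1)))
Function('b')(P, r) = Add(Rational(1, 3), Pow(r, 2)) (Function('b')(P, r) = Add(Mul(r, r), Mul(-1, 5, Pow(Add(-16, Mul(4, Mul(Rational(-1, 4), -1))), -1))) = Add(Pow(r, 2), Mul(-1, 5, Pow(Add(-16, Mul(4, Rational(1, 4))), -1))) = Add(Pow(r, 2), Mul(-1, 5, Pow(Add(-16, 1), -1))) = Add(Pow(r, 2), Mul(-1, 5, Pow(-15, -1))) = Add(Pow(r, 2), Mul(-1, 5, Rational(-1, 15))) = Add(Pow(r, 2), Rational(1, 3)) = Add(Rational(1, 3), Pow(r, 2)))
Add(Mul(Function('H')(5, 12), -96), Function('b')(-12, -9)) = Add(Mul(-6, -96), Add(Rational(1, 3), Pow(-9, 2))) = Add(576, Add(Rational(1, 3), 81)) = Add(576, Rational(244, 3)) = Rational(1972, 3)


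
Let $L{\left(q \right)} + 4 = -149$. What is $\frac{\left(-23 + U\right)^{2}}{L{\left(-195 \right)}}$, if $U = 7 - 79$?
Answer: $- \frac{9025}{153} \approx -58.987$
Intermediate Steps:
$U = -72$ ($U = 7 - 79 = -72$)
$L{\left(q \right)} = -153$ ($L{\left(q \right)} = -4 - 149 = -153$)
$\frac{\left(-23 + U\right)^{2}}{L{\left(-195 \right)}} = \frac{\left(-23 - 72\right)^{2}}{-153} = \left(-95\right)^{2} \left(- \frac{1}{153}\right) = 9025 \left(- \frac{1}{153}\right) = - \frac{9025}{153}$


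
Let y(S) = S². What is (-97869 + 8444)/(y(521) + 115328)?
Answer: -89425/386769 ≈ -0.23121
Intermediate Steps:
(-97869 + 8444)/(y(521) + 115328) = (-97869 + 8444)/(521² + 115328) = -89425/(271441 + 115328) = -89425/386769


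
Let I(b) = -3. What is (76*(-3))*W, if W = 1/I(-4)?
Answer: 76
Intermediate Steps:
W = -1/3 (W = 1/(-3) = -1/3 ≈ -0.33333)
(76*(-3))*W = (76*(-3))*(-1/3) = -228*(-1/3) = 76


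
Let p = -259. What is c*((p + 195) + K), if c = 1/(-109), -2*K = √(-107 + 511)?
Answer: 64/109 + √101/109 ≈ 0.67936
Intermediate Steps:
K = -√101 (K = -√(-107 + 511)/2 = -√101 ≈ -10.050)
c = -1/109 ≈ -0.0091743
c*((p + 195) + K) = -((-259 + 195) - √101)/109 = -(-64 - √101)/109 = 64/109 + √101/109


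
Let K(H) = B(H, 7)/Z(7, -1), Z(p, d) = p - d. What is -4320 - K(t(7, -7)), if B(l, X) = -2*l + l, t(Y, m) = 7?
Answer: -34553/8 ≈ -4319.1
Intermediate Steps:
B(l, X) = -l
K(H) = -H/8 (K(H) = (-H)/(7 - 1*(-1)) = (-H)/(7 + 1) = -H/8)
-4320 - K(t(7, -7)) = -4320 - (-1)*7/8 = -4320 - 1*(-7/8) = -4320 + 7/8 = -34553/8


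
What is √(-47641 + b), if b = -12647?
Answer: 8*I*√942 ≈ 245.54*I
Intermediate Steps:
√(-47641 + b) = √(-47641 - 12647) = √(-60288) = 8*I*√942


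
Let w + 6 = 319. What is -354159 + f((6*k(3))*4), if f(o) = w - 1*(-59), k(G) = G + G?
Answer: -353787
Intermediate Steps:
w = 313 (w = -6 + 319 = 313)
k(G) = 2*G
f(o) = 372 (f(o) = 313 - 1*(-59) = 313 + 59 = 372)
-354159 + f((6*k(3))*4) = -354159 + 372 = -353787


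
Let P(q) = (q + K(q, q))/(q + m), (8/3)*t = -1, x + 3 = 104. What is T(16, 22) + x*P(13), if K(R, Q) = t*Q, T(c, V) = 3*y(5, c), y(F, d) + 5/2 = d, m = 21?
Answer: 17581/272 ≈ 64.636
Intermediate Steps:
x = 101 (x = -3 + 104 = 101)
t = -3/8 (t = (3/8)*(-1) = -3/8 ≈ -0.37500)
y(F, d) = -5/2 + d
T(c, V) = -15/2 + 3*c (T(c, V) = 3*(-5/2 + c) = -15/2 + 3*c)
K(R, Q) = -3*Q/8
P(q) = 5*q/(8*(21 + q)) (P(q) = (q - 3*q/8)/(q + 21) = (5*q/8)/(21 + q) = 5*q/(8*(21 + q)))
T(16, 22) + x*P(13) = (-15/2 + 3*16) + 101*((5/8)*13/(21 + 13)) = (-15/2 + 48) + 101*((5/8)*13/34) = 81/2 + 101*((5/8)*13*(1/34)) = 81/2 + 101*(65/272) = 81/2 + 6565/272 = 17581/272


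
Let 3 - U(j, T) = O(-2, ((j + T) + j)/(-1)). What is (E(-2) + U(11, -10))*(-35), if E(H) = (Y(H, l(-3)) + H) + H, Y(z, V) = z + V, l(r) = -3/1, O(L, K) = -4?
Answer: 70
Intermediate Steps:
l(r) = -3 (l(r) = -3*1 = -3)
Y(z, V) = V + z
U(j, T) = 7 (U(j, T) = 3 - 1*(-4) = 3 + 4 = 7)
E(H) = -3 + 3*H (E(H) = ((-3 + H) + H) + H = (-3 + 2*H) + H = -3 + 3*H)
(E(-2) + U(11, -10))*(-35) = ((-3 + 3*(-2)) + 7)*(-35) = ((-3 - 6) + 7)*(-35) = (-9 + 7)*(-35) = -2*(-35) = 70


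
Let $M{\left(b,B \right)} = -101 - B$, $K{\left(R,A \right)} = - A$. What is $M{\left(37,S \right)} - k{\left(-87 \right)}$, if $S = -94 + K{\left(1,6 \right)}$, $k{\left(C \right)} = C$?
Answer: $86$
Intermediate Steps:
$S = -100$ ($S = -94 - 6 = -100$)
$M{\left(37,S \right)} - k{\left(-87 \right)} = \left(-101 - -100\right) - -87 = \left(-101 + 100\right) + 87 = -1 + 87 = 86$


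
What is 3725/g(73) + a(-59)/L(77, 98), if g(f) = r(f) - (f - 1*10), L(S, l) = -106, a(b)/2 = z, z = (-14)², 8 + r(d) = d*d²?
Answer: -76035991/20614138 ≈ -3.6885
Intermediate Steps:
r(d) = -8 + d³ (r(d) = -8 + d*d² = -8 + d³)
z = 196
a(b) = 392 (a(b) = 2*196 = 392)
g(f) = 2 + f³ - f (g(f) = (-8 + f³) - (f - 1*10) = (-8 + f³) - (f - 10) = (-8 + f³) - (-10 + f) = (-8 + f³) + (10 - f) = 2 + f³ - f)
3725/g(73) + a(-59)/L(77, 98) = 3725/(2 + 73³ - 1*73) + 392/(-106) = 3725/(2 + 389017 - 73) + 392*(-1/106) = 3725/388946 - 196/53 = -76035991/20614138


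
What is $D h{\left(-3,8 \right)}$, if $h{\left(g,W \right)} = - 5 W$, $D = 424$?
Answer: $-16960$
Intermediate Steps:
$D h{\left(-3,8 \right)} = 424 \left(\left(-5\right) 8\right) = 424 \left(-40\right) = -16960$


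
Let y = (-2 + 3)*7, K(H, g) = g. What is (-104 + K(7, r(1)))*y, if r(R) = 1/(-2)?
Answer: -1463/2 ≈ -731.50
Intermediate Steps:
r(R) = -½
y = 7 (y = 1*7 = 7)
(-104 + K(7, r(1)))*y = (-104 - ½)*7 = -209/2*7 = -1463/2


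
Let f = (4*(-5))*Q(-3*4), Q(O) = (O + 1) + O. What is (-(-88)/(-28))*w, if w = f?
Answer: -10120/7 ≈ -1445.7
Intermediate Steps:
Q(O) = 1 + 2*O (Q(O) = (1 + O) + O = 1 + 2*O)
f = 460 (f = (4*(-5))*(1 + 2*(-3*4)) = -20*(1 + 2*(-12)) = -20*(1 - 24) = -20*(-23) = 460)
w = 460
(-(-88)/(-28))*w = -(-88)/(-28)*460 = -(-88)*(-1)/28*460 = -4*11/14*460 = -22/7*460 = -10120/7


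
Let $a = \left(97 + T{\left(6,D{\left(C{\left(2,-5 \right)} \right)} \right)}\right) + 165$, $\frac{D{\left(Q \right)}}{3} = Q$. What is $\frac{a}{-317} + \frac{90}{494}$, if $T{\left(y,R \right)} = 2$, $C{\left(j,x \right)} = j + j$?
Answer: $- \frac{50943}{78299} \approx -0.65062$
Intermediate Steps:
$C{\left(j,x \right)} = 2 j$
$D{\left(Q \right)} = 3 Q$
$a = 264$ ($a = \left(97 + 2\right) + 165 = 99 + 165 = 264$)
$\frac{a}{-317} + \frac{90}{494} = \frac{264}{-317} + \frac{90}{494} = 264 \left(- \frac{1}{317}\right) + 90 \cdot \frac{1}{494} = - \frac{264}{317} + \frac{45}{247} = - \frac{50943}{78299}$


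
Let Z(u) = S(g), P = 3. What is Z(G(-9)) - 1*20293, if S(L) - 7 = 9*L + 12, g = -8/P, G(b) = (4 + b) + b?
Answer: -20298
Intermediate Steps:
G(b) = 4 + 2*b
g = -8/3 ≈ -2.6667
S(L) = 19 + 9*L (S(L) = 7 + (9*L + 12) = 7 + (12 + 9*L) = 19 + 9*L)
Z(u) = -5 (Z(u) = 19 + 9*(-8/3) = 19 - 24 = -5)
Z(G(-9)) - 1*20293 = -5 - 1*20293 = -5 - 20293 = -20298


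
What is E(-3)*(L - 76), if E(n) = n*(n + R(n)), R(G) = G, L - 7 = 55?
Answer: -252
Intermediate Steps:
L = 62 (L = 7 + 55 = 62)
E(n) = 2*n² (E(n) = n*(n + n) = n*(2*n) = 2*n²)
E(-3)*(L - 76) = (2*(-3)²)*(62 - 76) = (2*9)*(-14) = 18*(-14) = -252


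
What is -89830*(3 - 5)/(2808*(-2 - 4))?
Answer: -3455/324 ≈ -10.664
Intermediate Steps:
-89830*(3 - 5)/(2808*(-2 - 4)) = -89830/((-(-2808)*(-6/(-2)))) = -89830/((-(-2808)*(-6*(-½)))) = -89830/((-(-2808)*3)) = -89830/((-702*(-12))) = -89830/8424 = -89830*1/8424 = -3455/324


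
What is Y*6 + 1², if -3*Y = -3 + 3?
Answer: 1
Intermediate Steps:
Y = 0 (Y = -(-3 + 3)/3 = -⅓*0 = 0)
Y*6 + 1² = 0*6 + 1² = 0 + 1 = 1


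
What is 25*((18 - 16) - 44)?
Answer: -1050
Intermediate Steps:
25*((18 - 16) - 44) = 25*(2 - 44) = 25*(-42) = -1050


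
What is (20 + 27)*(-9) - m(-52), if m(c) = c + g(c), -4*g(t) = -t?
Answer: -358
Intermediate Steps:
g(t) = t/4 (g(t) = -(-1)*t/4 = t/4)
m(c) = 5*c/4 (m(c) = c + c/4 = 5*c/4)
(20 + 27)*(-9) - m(-52) = (20 + 27)*(-9) - 5*(-52)/4 = 47*(-9) - 1*(-65) = -423 + 65 = -358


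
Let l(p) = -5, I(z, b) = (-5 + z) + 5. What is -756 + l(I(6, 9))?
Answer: -761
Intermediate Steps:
I(z, b) = z
-756 + l(I(6, 9)) = -756 - 5 = -761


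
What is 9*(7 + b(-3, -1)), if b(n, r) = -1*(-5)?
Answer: 108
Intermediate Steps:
b(n, r) = 5
9*(7 + b(-3, -1)) = 9*(7 + 5) = 9*12 = 108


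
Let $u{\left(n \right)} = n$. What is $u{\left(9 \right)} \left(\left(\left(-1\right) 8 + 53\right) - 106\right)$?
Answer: $-549$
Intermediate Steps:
$u{\left(9 \right)} \left(\left(\left(-1\right) 8 + 53\right) - 106\right) = 9 \left(\left(\left(-1\right) 8 + 53\right) - 106\right) = 9 \left(\left(-8 + 53\right) - 106\right) = 9 \left(45 - 106\right) = 9 \left(-61\right) = -549$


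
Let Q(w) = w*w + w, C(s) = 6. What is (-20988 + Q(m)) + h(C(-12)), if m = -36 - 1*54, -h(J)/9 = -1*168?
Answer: -11466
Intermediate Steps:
h(J) = 1512 (h(J) = -(-9)*168 = -9*(-168) = 1512)
m = -90 (m = -36 - 54 = -90)
Q(w) = w + w**2 (Q(w) = w**2 + w = w + w**2)
(-20988 + Q(m)) + h(C(-12)) = (-20988 - 90*(1 - 90)) + 1512 = (-20988 - 90*(-89)) + 1512 = (-20988 + 8010) + 1512 = -12978 + 1512 = -11466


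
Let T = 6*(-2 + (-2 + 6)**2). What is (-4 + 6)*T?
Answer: 168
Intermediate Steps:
T = 84 (T = 6*(-2 + 4**2) = 6*(-2 + 16) = 6*14 = 84)
(-4 + 6)*T = (-4 + 6)*84 = 2*84 = 168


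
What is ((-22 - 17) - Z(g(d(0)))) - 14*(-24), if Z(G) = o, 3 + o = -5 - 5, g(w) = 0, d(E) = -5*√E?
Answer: 310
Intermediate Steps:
o = -13 (o = -3 + (-5 - 5) = -3 - 10 = -13)
Z(G) = -13
((-22 - 17) - Z(g(d(0)))) - 14*(-24) = ((-22 - 17) - 1*(-13)) - 14*(-24) = (-39 + 13) + 336 = -26 + 336 = 310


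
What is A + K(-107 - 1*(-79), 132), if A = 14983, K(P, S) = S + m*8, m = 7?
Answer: 15171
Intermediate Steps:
K(P, S) = 56 + S (K(P, S) = S + 7*8 = S + 56 = 56 + S)
A + K(-107 - 1*(-79), 132) = 14983 + (56 + 132) = 14983 + 188 = 15171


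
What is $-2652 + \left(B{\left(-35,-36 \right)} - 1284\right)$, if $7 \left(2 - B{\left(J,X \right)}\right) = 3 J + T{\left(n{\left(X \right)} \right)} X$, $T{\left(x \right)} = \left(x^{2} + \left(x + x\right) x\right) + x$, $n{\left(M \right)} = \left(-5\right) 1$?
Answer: $-3559$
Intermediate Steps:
$n{\left(M \right)} = -5$
$T{\left(x \right)} = x + 3 x^{2}$ ($T{\left(x \right)} = \left(x^{2} + 2 x x\right) + x = \left(x^{2} + 2 x^{2}\right) + x = 3 x^{2} + x = x + 3 x^{2}$)
$B{\left(J,X \right)} = 2 - 10 X - \frac{3 J}{7}$ ($B{\left(J,X \right)} = 2 - \frac{3 J + - 5 \left(1 + 3 \left(-5\right)\right) X}{7} = 2 - \frac{3 J + - 5 \left(1 - 15\right) X}{7} = 2 - \frac{3 J + \left(-5\right) \left(-14\right) X}{7} = 2 - \frac{3 J + 70 X}{7} = 2 - \left(10 X + \frac{3 J}{7}\right) = 2 - 10 X - \frac{3 J}{7}$)
$-2652 + \left(B{\left(-35,-36 \right)} - 1284\right) = -2652 - 907 = -3559$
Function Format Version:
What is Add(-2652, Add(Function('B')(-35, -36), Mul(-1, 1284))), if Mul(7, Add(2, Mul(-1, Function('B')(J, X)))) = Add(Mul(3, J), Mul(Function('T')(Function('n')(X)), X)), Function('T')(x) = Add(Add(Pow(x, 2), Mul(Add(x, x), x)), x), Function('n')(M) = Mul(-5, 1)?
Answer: -3559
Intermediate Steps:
Function('n')(M) = -5
Function('T')(x) = Add(x, Mul(3, Pow(x, 2))) (Function('T')(x) = Add(Add(Pow(x, 2), Mul(Mul(2, x), x)), x) = Add(Add(Pow(x, 2), Mul(2, Pow(x, 2))), x) = Add(Mul(3, Pow(x, 2)), x) = Add(x, Mul(3, Pow(x, 2))))
Function('B')(J, X) = Add(2, Mul(-10, X), Mul(Rational(-3, 7), J)) (Function('B')(J, X) = Add(2, Mul(Rational(-1, 7), Add(Mul(3, J), Mul(Mul(-5, Add(1, Mul(3, -5))), X)))) = Add(2, Mul(Rational(-1, 7), Add(Mul(3, J), Mul(Mul(-5, Add(1, -15)), X)))) = Add(2, Mul(Rational(-1, 7), Add(Mul(3, J), Mul(Mul(-5, -14), X)))) = Add(2, Mul(Rational(-1, 7), Add(Mul(3, J), Mul(70, X)))) = Add(2, Add(Mul(-10, X), Mul(Rational(-3, 7), J))) = Add(2, Mul(-10, X), Mul(Rational(-3, 7), J)))
Add(-2652, Add(Function('B')(-35, -36), Mul(-1, 1284))) = Add(-2652, Add(Add(2, Mul(-10, -36), Mul(Rational(-3, 7), -35)), Mul(-1, 1284))) = Add(-2652, Add(Add(2, 360, 15), -1284)) = Add(-2652, Add(377, -1284)) = Add(-2652, -907) = -3559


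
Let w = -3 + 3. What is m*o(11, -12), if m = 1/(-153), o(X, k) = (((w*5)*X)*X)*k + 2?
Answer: -2/153 ≈ -0.013072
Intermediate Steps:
w = 0
o(X, k) = 2 (o(X, k) = (((0*5)*X)*X)*k + 2 = ((0*X)*X)*k + 2 = (0*X)*k + 2 = 0*k + 2 = 0 + 2 = 2)
m = -1/153 ≈ -0.0065359
m*o(11, -12) = -1/153*2 = -2/153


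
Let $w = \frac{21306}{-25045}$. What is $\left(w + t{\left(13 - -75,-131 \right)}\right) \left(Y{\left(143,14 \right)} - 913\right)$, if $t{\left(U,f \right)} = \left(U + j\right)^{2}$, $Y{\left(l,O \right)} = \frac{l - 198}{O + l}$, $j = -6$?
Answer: $- \frac{24145201166504}{3932065} \approx -6.1406 \cdot 10^{6}$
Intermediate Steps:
$Y{\left(l,O \right)} = \frac{-198 + l}{O + l}$
$w = - \frac{21306}{25045}$ ($w = 21306 \left(- \frac{1}{25045}\right) = - \frac{21306}{25045} \approx -0.85071$)
$t{\left(U,f \right)} = \left(-6 + U\right)^{2}$ ($t{\left(U,f \right)} = \left(U - 6\right)^{2} = \left(-6 + U\right)^{2}$)
$\left(w + t{\left(13 - -75,-131 \right)}\right) \left(Y{\left(143,14 \right)} - 913\right) = \left(- \frac{21306}{25045} + \left(-6 + \left(13 - -75\right)\right)^{2}\right) \left(\frac{-198 + 143}{14 + 143} - 913\right) = \left(- \frac{21306}{25045} + \left(-6 + \left(13 + 75\right)\right)^{2}\right) \left(\frac{1}{157} \left(-55\right) - 913\right) = \left(- \frac{21306}{25045} + \left(-6 + 88\right)^{2}\right) \left(\frac{1}{157} \left(-55\right) - 913\right) = \left(- \frac{21306}{25045} + 82^{2}\right) \left(- \frac{55}{157} - 913\right) = \left(- \frac{21306}{25045} + 6724\right) \left(- \frac{143396}{157}\right) = \frac{168381274}{25045} \left(- \frac{143396}{157}\right) = - \frac{24145201166504}{3932065}$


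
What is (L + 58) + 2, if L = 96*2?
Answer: 252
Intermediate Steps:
L = 192
(L + 58) + 2 = (192 + 58) + 2 = 250 + 2 = 252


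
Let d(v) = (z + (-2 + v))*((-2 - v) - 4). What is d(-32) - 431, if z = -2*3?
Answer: -1471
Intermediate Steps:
z = -6
d(v) = (-8 + v)*(-6 - v) (d(v) = (-6 + (-2 + v))*((-2 - v) - 4) = (-8 + v)*(-6 - v))
d(-32) - 431 = (48 - 1*(-32)² + 2*(-32)) - 431 = (48 - 1*1024 - 64) - 431 = (48 - 1024 - 64) - 431 = -1040 - 431 = -1471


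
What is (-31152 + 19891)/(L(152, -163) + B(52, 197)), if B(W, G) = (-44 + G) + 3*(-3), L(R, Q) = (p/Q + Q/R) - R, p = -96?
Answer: 279002536/210185 ≈ 1327.4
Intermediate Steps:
L(R, Q) = -R - 96/Q + Q/R (L(R, Q) = (-96/Q + Q/R) - R = -R - 96/Q + Q/R)
B(W, G) = -53 + G (B(W, G) = (-44 + G) - 9 = -53 + G)
(-31152 + 19891)/(L(152, -163) + B(52, 197)) = (-31152 + 19891)/((-1*152 - 96/(-163) - 163/152) + (-53 + 197)) = -11261/((-152 - 96*(-1/163) - 163*1/152) + 144) = -11261/((-152 + 96/163 - 163/152) + 144) = -11261/(-3777929/24776 + 144) = -11261/(-210185/24776) = -11261*(-24776/210185) = 279002536/210185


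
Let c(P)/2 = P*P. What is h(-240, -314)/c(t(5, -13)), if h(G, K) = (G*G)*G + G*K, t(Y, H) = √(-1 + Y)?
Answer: -1718580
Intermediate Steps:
h(G, K) = G³ + G*K (h(G, K) = G²*G + G*K = G³ + G*K)
c(P) = 2*P² (c(P) = 2*(P*P) = 2*P²)
h(-240, -314)/c(t(5, -13)) = (-240*(-314 + (-240)²))/((2*(√(-1 + 5))²)) = (-240*(-314 + 57600))/((2*(√4)²)) = (-240*57286)/((2*2²)) = -13748640/(2*4) = -13748640/8 = -13748640*⅛ = -1718580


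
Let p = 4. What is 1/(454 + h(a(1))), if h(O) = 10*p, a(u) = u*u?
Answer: 1/494 ≈ 0.0020243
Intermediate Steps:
a(u) = u**2
h(O) = 40 (h(O) = 10*4 = 40)
1/(454 + h(a(1))) = 1/(454 + 40) = 1/494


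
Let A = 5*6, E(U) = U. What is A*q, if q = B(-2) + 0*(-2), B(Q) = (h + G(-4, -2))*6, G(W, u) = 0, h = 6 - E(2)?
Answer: 720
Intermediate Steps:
h = 4 (h = 6 - 1*2 = 6 - 2 = 4)
B(Q) = 24 (B(Q) = (4 + 0)*6 = 4*6 = 24)
A = 30
q = 24 (q = 24 + 0*(-2) = 24 + 0 = 24)
A*q = 30*24 = 720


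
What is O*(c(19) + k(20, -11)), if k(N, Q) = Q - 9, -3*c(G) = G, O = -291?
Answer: 7663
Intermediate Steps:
c(G) = -G/3
k(N, Q) = -9 + Q
O*(c(19) + k(20, -11)) = -291*(-⅓*19 + (-9 - 11)) = -291*(-19/3 - 20) = -291*(-79/3) = 7663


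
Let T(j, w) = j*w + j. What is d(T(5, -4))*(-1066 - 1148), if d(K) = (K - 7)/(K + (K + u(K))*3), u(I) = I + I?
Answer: -8118/25 ≈ -324.72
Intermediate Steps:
T(j, w) = j + j*w
u(I) = 2*I
d(K) = (-7 + K)/(10*K) (d(K) = (K - 7)/(K + (K + 2*K)*3) = (-7 + K)/(K + (3*K)*3) = (-7 + K)/(K + 9*K) = (-7 + K)/((10*K)) = (-7 + K)*(1/(10*K)) = (-7 + K)/(10*K))
d(T(5, -4))*(-1066 - 1148) = ((-7 + 5*(1 - 4))/(10*((5*(1 - 4)))))*(-1066 - 1148) = ((-7 + 5*(-3))/(10*((5*(-3)))))*(-2214) = ((1/10)*(-7 - 15)/(-15))*(-2214) = ((1/10)*(-1/15)*(-22))*(-2214) = (11/75)*(-2214) = -8118/25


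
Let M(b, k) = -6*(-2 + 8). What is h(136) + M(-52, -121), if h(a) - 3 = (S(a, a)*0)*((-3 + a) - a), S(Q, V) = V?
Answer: -33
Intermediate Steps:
M(b, k) = -36 (M(b, k) = -6*6 = -36)
h(a) = 3 (h(a) = 3 + (a*0)*((-3 + a) - a) = 3 + 0*(-3) = 3 + 0 = 3)
h(136) + M(-52, -121) = 3 - 36 = -33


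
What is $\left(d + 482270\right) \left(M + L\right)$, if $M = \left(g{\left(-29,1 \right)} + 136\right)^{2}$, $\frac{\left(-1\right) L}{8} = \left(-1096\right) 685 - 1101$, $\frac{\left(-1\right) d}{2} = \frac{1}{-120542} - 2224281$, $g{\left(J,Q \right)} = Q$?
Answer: $\frac{1793119447945894761}{60271} \approx 2.9751 \cdot 10^{13}$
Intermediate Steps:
$d = \frac{268119280303}{60271}$ ($d = - 2 \left(\frac{1}{-120542} - 2224281\right) = - 2 \left(- \frac{1}{120542} - 2224281\right) = \left(-2\right) \left(- \frac{268119280303}{120542}\right) = \frac{268119280303}{60271} \approx 4.4486 \cdot 10^{6}$)
$L = 6014888$ ($L = - 8 \left(\left(-1096\right) 685 - 1101\right) = - 8 \left(-750760 - 1101\right) = \left(-8\right) \left(-751861\right) = 6014888$)
$M = 18769$ ($M = \left(1 + 136\right)^{2} = 137^{2} = 18769$)
$\left(d + 482270\right) \left(M + L\right) = \left(\frac{268119280303}{60271} + 482270\right) \left(18769 + 6014888\right) = \frac{297186175473}{60271} \cdot 6033657 = \frac{1793119447945894761}{60271}$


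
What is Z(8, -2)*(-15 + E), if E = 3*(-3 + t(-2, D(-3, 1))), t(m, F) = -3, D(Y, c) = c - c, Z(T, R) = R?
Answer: 66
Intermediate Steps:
D(Y, c) = 0
E = -18 (E = 3*(-3 - 3) = 3*(-6) = -18)
Z(8, -2)*(-15 + E) = -2*(-15 - 18) = -2*(-33) = 66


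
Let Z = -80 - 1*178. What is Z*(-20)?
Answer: 5160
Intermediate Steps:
Z = -258 (Z = -80 - 178 = -258)
Z*(-20) = -258*(-20) = 5160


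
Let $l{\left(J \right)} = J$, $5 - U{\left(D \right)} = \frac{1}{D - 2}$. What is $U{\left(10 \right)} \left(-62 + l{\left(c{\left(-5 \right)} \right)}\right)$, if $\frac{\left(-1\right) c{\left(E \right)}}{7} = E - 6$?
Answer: $\frac{585}{8} \approx 73.125$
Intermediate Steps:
$c{\left(E \right)} = 42 - 7 E$ ($c{\left(E \right)} = - 7 \left(E - 6\right) = - 7 \left(-6 + E\right) = 42 - 7 E$)
$U{\left(D \right)} = 5 - \frac{1}{-2 + D}$ ($U{\left(D \right)} = 5 - \frac{1}{D - 2} = 5 - \frac{1}{-2 + D}$)
$U{\left(10 \right)} \left(-62 + l{\left(c{\left(-5 \right)} \right)}\right) = \frac{-11 + 5 \cdot 10}{-2 + 10} \left(-62 + \left(42 - -35\right)\right) = \frac{-11 + 50}{8} \left(-62 + \left(42 + 35\right)\right) = \frac{1}{8} \cdot 39 \left(-62 + 77\right) = \frac{39}{8} \cdot 15 = \frac{585}{8}$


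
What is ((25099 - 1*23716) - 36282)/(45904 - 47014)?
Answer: 11633/370 ≈ 31.441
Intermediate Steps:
((25099 - 1*23716) - 36282)/(45904 - 47014) = ((25099 - 23716) - 36282)/(-1110) = (1383 - 36282)*(-1/1110) = -34899*(-1/1110) = 11633/370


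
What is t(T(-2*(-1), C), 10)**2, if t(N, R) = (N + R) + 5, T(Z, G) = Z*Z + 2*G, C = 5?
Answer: 841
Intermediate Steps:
T(Z, G) = Z**2 + 2*G
t(N, R) = 5 + N + R
t(T(-2*(-1), C), 10)**2 = (5 + ((-2*(-1))**2 + 2*5) + 10)**2 = (5 + (2**2 + 10) + 10)**2 = (5 + (4 + 10) + 10)**2 = (5 + 14 + 10)**2 = 29**2 = 841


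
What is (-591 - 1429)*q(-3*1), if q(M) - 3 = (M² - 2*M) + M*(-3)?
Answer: -54540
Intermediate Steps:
q(M) = 3 + M² - 5*M (q(M) = 3 + ((M² - 2*M) + M*(-3)) = 3 + ((M² - 2*M) - 3*M) = 3 + (M² - 5*M) = 3 + M² - 5*M)
(-591 - 1429)*q(-3*1) = (-591 - 1429)*(3 + (-3*1)² - (-15)) = -2020*(3 + (-3)² - 5*(-3)) = -2020*(3 + 9 + 15) = -2020*27 = -54540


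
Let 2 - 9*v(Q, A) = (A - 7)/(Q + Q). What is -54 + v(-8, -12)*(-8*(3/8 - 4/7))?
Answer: -54289/1008 ≈ -53.858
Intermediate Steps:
v(Q, A) = 2/9 - (-7 + A)/(18*Q) (v(Q, A) = 2/9 - (A - 7)/(9*(Q + Q)) = 2/9 - (-7 + A)/(9*(2*Q)) = 2/9 - (-7 + A)*1/(2*Q)/9 = 2/9 - (-7 + A)/(18*Q))
-54 + v(-8, -12)*(-8*(3/8 - 4/7)) = -54 + ((1/18)*(7 - 1*(-12) + 4*(-8))/(-8))*(-8*(3/8 - 4/7)) = -54 + ((1/18)*(-⅛)*(7 + 12 - 32))*(-8*(3*(⅛) - 4*⅐)) = -54 + ((1/18)*(-⅛)*(-13))*(-8*(3/8 - 4/7)) = -54 + 13*(-8*(-11/56))/144 = -54 + (13/144)*(11/7) = -54 + 143/1008 = -54289/1008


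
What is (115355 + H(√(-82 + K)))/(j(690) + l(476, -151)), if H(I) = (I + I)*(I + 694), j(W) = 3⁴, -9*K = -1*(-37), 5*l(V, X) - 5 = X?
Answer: 5183225/2331 + 34700*I*√31/777 ≈ 2223.6 + 248.65*I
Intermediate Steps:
l(V, X) = 1 + X/5
K = -37/9 (K = -(-1)*(-37)/9 = -⅑*37 = -37/9 ≈ -4.1111)
j(W) = 81
H(I) = 2*I*(694 + I) (H(I) = (2*I)*(694 + I) = 2*I*(694 + I))
(115355 + H(√(-82 + K)))/(j(690) + l(476, -151)) = (115355 + 2*√(-82 - 37/9)*(694 + √(-82 - 37/9)))/(81 + (1 + (⅕)*(-151))) = (115355 + 2*√(-775/9)*(694 + √(-775/9)))/(81 + (1 - 151/5)) = (115355 + 2*(5*I*√31/3)*(694 + 5*I*√31/3))/(81 - 146/5) = (115355 + 10*I*√31*(694 + 5*I*√31/3)/3)/(259/5) = (115355 + 10*I*√31*(694 + 5*I*√31/3)/3)*(5/259) = 576775/259 + 50*I*√31*(694 + 5*I*√31/3)/777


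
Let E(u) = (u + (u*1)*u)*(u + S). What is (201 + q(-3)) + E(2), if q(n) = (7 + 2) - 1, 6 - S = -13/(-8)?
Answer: 989/4 ≈ 247.25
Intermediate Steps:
S = 35/8 (S = 6 - (-13)/(-8) = 6 - (-13)*(-1)/8 = 6 - 1*13/8 = 6 - 13/8 = 35/8 ≈ 4.3750)
E(u) = (35/8 + u)*(u + u**2) (E(u) = (u + (u*1)*u)*(u + 35/8) = (u + u*u)*(35/8 + u) = (u + u**2)*(35/8 + u) = (35/8 + u)*(u + u**2))
q(n) = 8 (q(n) = 9 - 1 = 8)
(201 + q(-3)) + E(2) = (201 + 8) + (1/8)*2*(35 + 8*2**2 + 43*2) = 209 + (1/8)*2*(35 + 8*4 + 86) = 209 + (1/8)*2*(35 + 32 + 86) = 209 + (1/8)*2*153 = 209 + 153/4 = 989/4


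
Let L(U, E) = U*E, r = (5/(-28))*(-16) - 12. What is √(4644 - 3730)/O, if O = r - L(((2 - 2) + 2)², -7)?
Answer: 7*√914/132 ≈ 1.6032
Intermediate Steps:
r = -64/7 (r = (5*(-1/28))*(-16) - 12 = -5/28*(-16) - 12 = 20/7 - 12 = -64/7 ≈ -9.1429)
L(U, E) = E*U
O = 132/7 (O = -64/7 - (-7)*((2 - 2) + 2)² = -64/7 - (-7)*(0 + 2)² = -64/7 - (-7)*2² = -64/7 - (-7)*4 = -64/7 - 1*(-28) = -64/7 + 28 = 132/7 ≈ 18.857)
√(4644 - 3730)/O = √(4644 - 3730)/(132/7) = √914*(7/132) = 7*√914/132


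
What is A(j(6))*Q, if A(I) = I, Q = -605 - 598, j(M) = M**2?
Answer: -43308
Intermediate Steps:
Q = -1203
A(j(6))*Q = 6**2*(-1203) = 36*(-1203) = -43308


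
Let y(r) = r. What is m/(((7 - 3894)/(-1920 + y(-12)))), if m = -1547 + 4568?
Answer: 253764/169 ≈ 1501.6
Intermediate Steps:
m = 3021
m/(((7 - 3894)/(-1920 + y(-12)))) = 3021/(((7 - 3894)/(-1920 - 12))) = 3021/((-3887/(-1932))) = 3021/((-3887*(-1/1932))) = 3021/(169/84) = 3021*(84/169) = 253764/169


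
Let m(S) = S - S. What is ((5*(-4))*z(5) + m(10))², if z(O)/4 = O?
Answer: 160000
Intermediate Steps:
z(O) = 4*O
m(S) = 0
((5*(-4))*z(5) + m(10))² = ((5*(-4))*(4*5) + 0)² = (-20*20 + 0)² = (-400 + 0)² = (-400)² = 160000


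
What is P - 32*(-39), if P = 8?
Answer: 1256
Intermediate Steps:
P - 32*(-39) = 8 - 32*(-39) = 8 + 1248 = 1256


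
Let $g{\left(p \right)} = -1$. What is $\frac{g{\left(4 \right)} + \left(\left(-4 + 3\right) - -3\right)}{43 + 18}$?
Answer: $\frac{1}{61} \approx 0.016393$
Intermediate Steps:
$\frac{g{\left(4 \right)} + \left(\left(-4 + 3\right) - -3\right)}{43 + 18} = \frac{-1 + \left(\left(-4 + 3\right) - -3\right)}{43 + 18} = \frac{-1 + \left(-1 + 3\right)}{61} = \frac{-1 + 2}{61} = \frac{1}{61} \cdot 1 = \frac{1}{61}$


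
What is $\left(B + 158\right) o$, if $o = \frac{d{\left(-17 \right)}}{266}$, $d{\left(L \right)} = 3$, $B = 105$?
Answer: $\frac{789}{266} \approx 2.9662$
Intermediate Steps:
$o = \frac{3}{266} \approx 0.011278$
$\left(B + 158\right) o = \left(105 + 158\right) \frac{3}{266} = 263 \cdot \frac{3}{266} = \frac{789}{266}$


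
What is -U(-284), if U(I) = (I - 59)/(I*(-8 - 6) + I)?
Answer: 343/3692 ≈ 0.092904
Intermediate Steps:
U(I) = -(-59 + I)/(13*I) (U(I) = (-59 + I)/(I*(-14) + I) = (-59 + I)/(-14*I + I) = (-59 + I)/((-13*I)) = (-59 + I)*(-1/(13*I)) = -(-59 + I)/(13*I))
-U(-284) = -(59 - 1*(-284))/(13*(-284)) = -(-1)*(59 + 284)/(13*284) = -(-1)*343/(13*284) = -1*(-343/3692) = 343/3692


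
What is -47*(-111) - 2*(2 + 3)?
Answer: 5207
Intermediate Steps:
-47*(-111) - 2*(2 + 3) = 5217 - 2*5 = 5217 - 10 = 5207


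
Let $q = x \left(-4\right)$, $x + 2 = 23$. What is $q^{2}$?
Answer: $7056$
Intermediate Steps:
$x = 21$ ($x = -2 + 23 = 21$)
$q = -84$ ($q = 21 \left(-4\right) = -84$)
$q^{2} = \left(-84\right)^{2} = 7056$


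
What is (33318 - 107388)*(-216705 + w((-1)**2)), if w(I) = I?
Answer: 16051265280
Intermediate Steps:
(33318 - 107388)*(-216705 + w((-1)**2)) = (33318 - 107388)*(-216705 + (-1)**2) = -74070*(-216705 + 1) = -74070*(-216704) = 16051265280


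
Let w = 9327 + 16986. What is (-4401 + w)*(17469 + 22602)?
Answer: 878035752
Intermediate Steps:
w = 26313
(-4401 + w)*(17469 + 22602) = (-4401 + 26313)*(17469 + 22602) = 21912*40071 = 878035752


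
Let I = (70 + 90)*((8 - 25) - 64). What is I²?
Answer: 167961600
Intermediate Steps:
I = -12960 (I = 160*(-17 - 64) = 160*(-81) = -12960)
I² = (-12960)² = 167961600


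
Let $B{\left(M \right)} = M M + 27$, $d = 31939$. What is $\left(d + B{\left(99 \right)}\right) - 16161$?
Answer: $25606$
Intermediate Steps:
$B{\left(M \right)} = 27 + M^{2}$ ($B{\left(M \right)} = M^{2} + 27 = 27 + M^{2}$)
$\left(d + B{\left(99 \right)}\right) - 16161 = \left(31939 + \left(27 + 99^{2}\right)\right) - 16161 = \left(31939 + \left(27 + 9801\right)\right) - 16161 = \left(31939 + 9828\right) - 16161 = 41767 - 16161 = 25606$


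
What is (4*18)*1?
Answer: 72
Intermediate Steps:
(4*18)*1 = 72*1 = 72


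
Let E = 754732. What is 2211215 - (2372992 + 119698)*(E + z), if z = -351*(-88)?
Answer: -1958304906585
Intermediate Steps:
z = 30888
2211215 - (2372992 + 119698)*(E + z) = 2211215 - (2372992 + 119698)*(754732 + 30888) = 2211215 - 2492690*785620 = 2211215 - 1*1958307117800 = 2211215 - 1958307117800 = -1958304906585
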